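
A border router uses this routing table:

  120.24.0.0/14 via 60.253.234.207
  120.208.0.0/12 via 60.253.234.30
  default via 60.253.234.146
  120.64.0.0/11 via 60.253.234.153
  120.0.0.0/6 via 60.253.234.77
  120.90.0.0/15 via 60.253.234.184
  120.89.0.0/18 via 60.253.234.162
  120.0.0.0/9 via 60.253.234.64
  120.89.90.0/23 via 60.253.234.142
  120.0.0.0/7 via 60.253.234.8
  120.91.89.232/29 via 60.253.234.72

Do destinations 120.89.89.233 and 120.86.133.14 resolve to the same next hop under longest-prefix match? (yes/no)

120.89.89.233: longest match 120.64.0.0/11 -> 60.253.234.153
120.86.133.14: longest match 120.64.0.0/11 -> 60.253.234.153

yes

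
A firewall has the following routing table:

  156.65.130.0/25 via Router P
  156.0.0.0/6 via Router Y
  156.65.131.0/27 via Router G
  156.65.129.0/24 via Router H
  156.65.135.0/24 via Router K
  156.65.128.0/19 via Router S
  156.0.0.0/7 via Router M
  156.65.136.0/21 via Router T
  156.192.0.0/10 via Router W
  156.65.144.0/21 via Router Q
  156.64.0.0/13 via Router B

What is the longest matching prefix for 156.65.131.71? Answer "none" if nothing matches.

156.65.128.0/19

Entries matching 156.65.131.71:
  156.0.0.0/6 (156.0.0.0 - 159.255.255.255)
  156.0.0.0/7 (156.0.0.0 - 157.255.255.255)
  156.64.0.0/13 (156.64.0.0 - 156.71.255.255)
  156.65.128.0/19 (156.65.128.0 - 156.65.159.255)
Most specific is 156.65.128.0/19.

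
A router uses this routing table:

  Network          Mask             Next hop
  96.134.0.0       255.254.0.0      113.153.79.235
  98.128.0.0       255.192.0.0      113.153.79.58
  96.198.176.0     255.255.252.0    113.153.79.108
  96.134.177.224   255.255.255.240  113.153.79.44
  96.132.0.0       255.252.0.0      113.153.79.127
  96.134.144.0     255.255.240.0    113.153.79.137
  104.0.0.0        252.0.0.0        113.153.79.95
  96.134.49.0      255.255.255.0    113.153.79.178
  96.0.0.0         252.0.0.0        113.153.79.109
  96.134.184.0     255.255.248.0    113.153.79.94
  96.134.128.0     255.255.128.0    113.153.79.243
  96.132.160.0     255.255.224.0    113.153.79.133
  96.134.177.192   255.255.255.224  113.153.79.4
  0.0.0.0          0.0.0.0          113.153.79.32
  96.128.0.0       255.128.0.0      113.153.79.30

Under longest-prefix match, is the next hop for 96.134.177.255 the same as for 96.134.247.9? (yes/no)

yes

96.134.177.255: longest match 96.134.128.0/17 -> 113.153.79.243
96.134.247.9: longest match 96.134.128.0/17 -> 113.153.79.243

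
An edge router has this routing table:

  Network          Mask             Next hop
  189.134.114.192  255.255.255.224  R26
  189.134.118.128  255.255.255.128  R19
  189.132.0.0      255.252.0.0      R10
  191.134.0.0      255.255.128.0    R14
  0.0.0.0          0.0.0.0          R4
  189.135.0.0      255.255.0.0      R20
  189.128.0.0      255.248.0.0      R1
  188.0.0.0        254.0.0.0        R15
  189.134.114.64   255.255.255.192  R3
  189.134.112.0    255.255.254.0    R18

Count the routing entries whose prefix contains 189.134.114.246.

Prefixes containing 189.134.114.246:
  0.0.0.0/0 (default, matches everything)
  188.0.0.0/7 (188.0.0.0 - 189.255.255.255)
  189.128.0.0/13 (189.128.0.0 - 189.135.255.255)
  189.132.0.0/14 (189.132.0.0 - 189.135.255.255)
Total matching entries: 4.

4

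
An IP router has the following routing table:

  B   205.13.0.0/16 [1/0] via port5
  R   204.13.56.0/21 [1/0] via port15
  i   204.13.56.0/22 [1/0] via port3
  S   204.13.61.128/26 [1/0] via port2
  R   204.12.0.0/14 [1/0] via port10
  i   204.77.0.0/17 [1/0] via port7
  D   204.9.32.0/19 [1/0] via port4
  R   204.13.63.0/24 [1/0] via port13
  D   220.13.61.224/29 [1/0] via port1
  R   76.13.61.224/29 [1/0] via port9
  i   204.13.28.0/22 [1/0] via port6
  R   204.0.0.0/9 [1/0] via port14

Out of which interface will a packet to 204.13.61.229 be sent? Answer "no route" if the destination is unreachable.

Routes whose prefix contains 204.13.61.229:
  204.0.0.0/9 (204.0.0.0 - 204.127.255.255) -> port14
  204.12.0.0/14 (204.12.0.0 - 204.15.255.255) -> port10
  204.13.56.0/21 (204.13.56.0 - 204.13.63.255) -> port15
More-specific entries that do NOT match:
  220.13.61.224/29 (220.13.61.224 - 220.13.61.231) does not contain 204.13.61.229
  76.13.61.224/29 (76.13.61.224 - 76.13.61.231) does not contain 204.13.61.229
  204.13.61.128/26 (204.13.61.128 - 204.13.61.191) does not contain 204.13.61.229
  204.13.63.0/24 (204.13.63.0 - 204.13.63.255) does not contain 204.13.61.229
  204.13.56.0/22 (204.13.56.0 - 204.13.59.255) does not contain 204.13.61.229
  204.13.28.0/22 (204.13.28.0 - 204.13.31.255) does not contain 204.13.61.229
Longest matching prefix is /21 -> interface port15.

port15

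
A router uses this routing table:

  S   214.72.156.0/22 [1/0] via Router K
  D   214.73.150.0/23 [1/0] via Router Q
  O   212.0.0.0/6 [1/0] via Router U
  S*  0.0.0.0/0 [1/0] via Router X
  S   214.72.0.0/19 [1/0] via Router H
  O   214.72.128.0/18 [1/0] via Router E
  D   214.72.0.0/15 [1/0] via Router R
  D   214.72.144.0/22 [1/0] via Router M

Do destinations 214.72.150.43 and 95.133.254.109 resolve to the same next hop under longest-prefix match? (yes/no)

214.72.150.43: longest match 214.72.128.0/18 -> Router E
95.133.254.109: longest match 0.0.0.0/0 -> Router X

no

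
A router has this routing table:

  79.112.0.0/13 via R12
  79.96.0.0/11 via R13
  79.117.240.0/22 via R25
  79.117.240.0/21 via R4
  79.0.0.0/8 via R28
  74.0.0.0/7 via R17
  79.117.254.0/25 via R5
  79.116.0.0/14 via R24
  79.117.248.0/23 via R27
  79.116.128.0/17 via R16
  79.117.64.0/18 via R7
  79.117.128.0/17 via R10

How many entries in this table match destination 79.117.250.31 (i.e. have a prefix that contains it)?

Prefixes containing 79.117.250.31:
  79.0.0.0/8 (79.0.0.0 - 79.255.255.255)
  79.96.0.0/11 (79.96.0.0 - 79.127.255.255)
  79.112.0.0/13 (79.112.0.0 - 79.119.255.255)
  79.116.0.0/14 (79.116.0.0 - 79.119.255.255)
  79.117.128.0/17 (79.117.128.0 - 79.117.255.255)
Total matching entries: 5.

5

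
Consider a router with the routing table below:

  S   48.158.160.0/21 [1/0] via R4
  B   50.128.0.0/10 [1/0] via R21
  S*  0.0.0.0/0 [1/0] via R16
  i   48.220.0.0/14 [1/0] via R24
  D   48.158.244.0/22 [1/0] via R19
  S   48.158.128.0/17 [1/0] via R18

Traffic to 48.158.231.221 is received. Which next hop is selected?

R18

Routes whose prefix contains 48.158.231.221:
  0.0.0.0/0 (default, matches everything) -> R16
  48.158.128.0/17 (48.158.128.0 - 48.158.255.255) -> R18
More-specific entries that do NOT match:
  48.158.244.0/22 (48.158.244.0 - 48.158.247.255) does not contain 48.158.231.221
  48.158.160.0/21 (48.158.160.0 - 48.158.167.255) does not contain 48.158.231.221
Longest matching prefix is /17 -> next hop R18.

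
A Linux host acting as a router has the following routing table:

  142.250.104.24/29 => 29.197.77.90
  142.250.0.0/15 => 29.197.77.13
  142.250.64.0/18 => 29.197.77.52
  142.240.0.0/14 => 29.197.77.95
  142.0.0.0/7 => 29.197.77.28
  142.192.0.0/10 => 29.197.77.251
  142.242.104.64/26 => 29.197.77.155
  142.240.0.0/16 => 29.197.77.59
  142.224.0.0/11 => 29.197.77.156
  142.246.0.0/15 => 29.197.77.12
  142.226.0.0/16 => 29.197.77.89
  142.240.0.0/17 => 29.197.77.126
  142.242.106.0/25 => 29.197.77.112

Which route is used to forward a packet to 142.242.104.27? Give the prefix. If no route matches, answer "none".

142.240.0.0/14

Entries matching 142.242.104.27:
  142.0.0.0/7 (142.0.0.0 - 143.255.255.255)
  142.192.0.0/10 (142.192.0.0 - 142.255.255.255)
  142.224.0.0/11 (142.224.0.0 - 142.255.255.255)
  142.240.0.0/14 (142.240.0.0 - 142.243.255.255)
Most specific is 142.240.0.0/14.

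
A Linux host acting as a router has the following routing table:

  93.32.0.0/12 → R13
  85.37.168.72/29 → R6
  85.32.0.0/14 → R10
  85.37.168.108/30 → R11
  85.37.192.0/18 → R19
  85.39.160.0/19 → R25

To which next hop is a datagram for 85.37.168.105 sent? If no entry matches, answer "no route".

no route

No entry's prefix contains 85.37.168.105; there is no default route.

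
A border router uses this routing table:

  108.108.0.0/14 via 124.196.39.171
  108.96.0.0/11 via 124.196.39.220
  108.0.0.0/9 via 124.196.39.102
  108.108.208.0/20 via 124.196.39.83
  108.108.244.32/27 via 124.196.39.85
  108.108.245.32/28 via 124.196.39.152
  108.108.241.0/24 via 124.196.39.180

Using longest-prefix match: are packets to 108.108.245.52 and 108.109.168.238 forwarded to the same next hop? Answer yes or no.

yes

108.108.245.52: longest match 108.108.0.0/14 -> 124.196.39.171
108.109.168.238: longest match 108.108.0.0/14 -> 124.196.39.171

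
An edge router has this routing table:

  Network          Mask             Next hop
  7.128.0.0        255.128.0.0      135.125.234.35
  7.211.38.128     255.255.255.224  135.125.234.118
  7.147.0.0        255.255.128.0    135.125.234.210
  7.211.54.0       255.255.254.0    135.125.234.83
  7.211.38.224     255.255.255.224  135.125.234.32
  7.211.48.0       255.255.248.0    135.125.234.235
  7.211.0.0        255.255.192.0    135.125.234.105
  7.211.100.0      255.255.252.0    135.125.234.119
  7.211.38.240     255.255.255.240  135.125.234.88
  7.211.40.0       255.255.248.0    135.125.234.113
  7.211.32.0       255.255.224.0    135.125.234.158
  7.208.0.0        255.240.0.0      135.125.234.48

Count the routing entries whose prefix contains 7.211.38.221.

Prefixes containing 7.211.38.221:
  7.128.0.0/9 (7.128.0.0 - 7.255.255.255)
  7.208.0.0/12 (7.208.0.0 - 7.223.255.255)
  7.211.0.0/18 (7.211.0.0 - 7.211.63.255)
  7.211.32.0/19 (7.211.32.0 - 7.211.63.255)
Total matching entries: 4.

4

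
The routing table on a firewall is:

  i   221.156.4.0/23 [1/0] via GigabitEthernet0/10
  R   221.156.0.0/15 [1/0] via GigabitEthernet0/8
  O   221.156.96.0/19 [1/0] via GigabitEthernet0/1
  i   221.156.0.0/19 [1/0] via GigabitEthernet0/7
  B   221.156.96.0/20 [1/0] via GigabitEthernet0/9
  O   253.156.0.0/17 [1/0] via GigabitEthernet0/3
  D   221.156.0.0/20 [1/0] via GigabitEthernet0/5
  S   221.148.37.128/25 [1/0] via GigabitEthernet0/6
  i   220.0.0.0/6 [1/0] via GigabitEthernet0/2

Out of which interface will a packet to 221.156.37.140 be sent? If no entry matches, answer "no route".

GigabitEthernet0/8

Routes whose prefix contains 221.156.37.140:
  220.0.0.0/6 (220.0.0.0 - 223.255.255.255) -> GigabitEthernet0/2
  221.156.0.0/15 (221.156.0.0 - 221.157.255.255) -> GigabitEthernet0/8
More-specific entries that do NOT match:
  221.148.37.128/25 (221.148.37.128 - 221.148.37.255) does not contain 221.156.37.140
  221.156.4.0/23 (221.156.4.0 - 221.156.5.255) does not contain 221.156.37.140
  221.156.96.0/20 (221.156.96.0 - 221.156.111.255) does not contain 221.156.37.140
  221.156.0.0/20 (221.156.0.0 - 221.156.15.255) does not contain 221.156.37.140
  221.156.96.0/19 (221.156.96.0 - 221.156.127.255) does not contain 221.156.37.140
  221.156.0.0/19 (221.156.0.0 - 221.156.31.255) does not contain 221.156.37.140
  253.156.0.0/17 (253.156.0.0 - 253.156.127.255) does not contain 221.156.37.140
Longest matching prefix is /15 -> interface GigabitEthernet0/8.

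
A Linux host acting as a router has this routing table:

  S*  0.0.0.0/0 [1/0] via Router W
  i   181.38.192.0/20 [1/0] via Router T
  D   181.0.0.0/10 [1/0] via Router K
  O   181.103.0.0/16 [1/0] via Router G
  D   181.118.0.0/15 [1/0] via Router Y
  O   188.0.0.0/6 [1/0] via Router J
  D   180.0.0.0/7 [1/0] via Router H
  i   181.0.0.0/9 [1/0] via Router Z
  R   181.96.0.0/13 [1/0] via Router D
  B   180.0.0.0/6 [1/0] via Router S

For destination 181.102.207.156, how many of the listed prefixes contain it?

5

Prefixes containing 181.102.207.156:
  0.0.0.0/0 (default, matches everything)
  180.0.0.0/6 (180.0.0.0 - 183.255.255.255)
  180.0.0.0/7 (180.0.0.0 - 181.255.255.255)
  181.0.0.0/9 (181.0.0.0 - 181.127.255.255)
  181.96.0.0/13 (181.96.0.0 - 181.103.255.255)
Total matching entries: 5.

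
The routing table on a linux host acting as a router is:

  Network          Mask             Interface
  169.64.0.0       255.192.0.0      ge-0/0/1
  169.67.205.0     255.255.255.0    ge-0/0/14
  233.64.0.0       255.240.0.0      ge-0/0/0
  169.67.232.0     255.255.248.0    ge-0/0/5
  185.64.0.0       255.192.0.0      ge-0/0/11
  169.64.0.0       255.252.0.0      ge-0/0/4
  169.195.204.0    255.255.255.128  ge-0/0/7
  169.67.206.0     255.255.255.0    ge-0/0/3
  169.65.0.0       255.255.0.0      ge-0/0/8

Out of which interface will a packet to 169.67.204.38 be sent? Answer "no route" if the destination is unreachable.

ge-0/0/4

Routes whose prefix contains 169.67.204.38:
  169.64.0.0/10 (169.64.0.0 - 169.127.255.255) -> ge-0/0/1
  169.64.0.0/14 (169.64.0.0 - 169.67.255.255) -> ge-0/0/4
More-specific entries that do NOT match:
  169.195.204.0/25 (169.195.204.0 - 169.195.204.127) does not contain 169.67.204.38
  169.67.205.0/24 (169.67.205.0 - 169.67.205.255) does not contain 169.67.204.38
  169.67.206.0/24 (169.67.206.0 - 169.67.206.255) does not contain 169.67.204.38
  169.67.232.0/21 (169.67.232.0 - 169.67.239.255) does not contain 169.67.204.38
  169.65.0.0/16 (169.65.0.0 - 169.65.255.255) does not contain 169.67.204.38
Longest matching prefix is /14 -> interface ge-0/0/4.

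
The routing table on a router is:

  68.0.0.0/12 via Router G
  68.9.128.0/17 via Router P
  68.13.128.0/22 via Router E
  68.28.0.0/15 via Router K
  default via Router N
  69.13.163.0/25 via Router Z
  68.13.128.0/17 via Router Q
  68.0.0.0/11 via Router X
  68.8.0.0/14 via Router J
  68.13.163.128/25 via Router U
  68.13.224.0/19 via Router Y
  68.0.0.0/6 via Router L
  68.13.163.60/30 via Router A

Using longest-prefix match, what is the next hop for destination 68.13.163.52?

Router Q

Routes whose prefix contains 68.13.163.52:
  0.0.0.0/0 (default, matches everything) -> Router N
  68.0.0.0/6 (68.0.0.0 - 71.255.255.255) -> Router L
  68.0.0.0/11 (68.0.0.0 - 68.31.255.255) -> Router X
  68.0.0.0/12 (68.0.0.0 - 68.15.255.255) -> Router G
  68.13.128.0/17 (68.13.128.0 - 68.13.255.255) -> Router Q
More-specific entries that do NOT match:
  68.13.163.60/30 (68.13.163.60 - 68.13.163.63) does not contain 68.13.163.52
  69.13.163.0/25 (69.13.163.0 - 69.13.163.127) does not contain 68.13.163.52
  68.13.163.128/25 (68.13.163.128 - 68.13.163.255) does not contain 68.13.163.52
  68.13.128.0/22 (68.13.128.0 - 68.13.131.255) does not contain 68.13.163.52
  68.13.224.0/19 (68.13.224.0 - 68.13.255.255) does not contain 68.13.163.52
Longest matching prefix is /17 -> next hop Router Q.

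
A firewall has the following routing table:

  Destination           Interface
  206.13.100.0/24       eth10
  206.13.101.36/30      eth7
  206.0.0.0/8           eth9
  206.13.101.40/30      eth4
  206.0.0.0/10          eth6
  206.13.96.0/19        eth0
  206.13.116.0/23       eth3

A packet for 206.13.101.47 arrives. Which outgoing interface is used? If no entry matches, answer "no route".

Routes whose prefix contains 206.13.101.47:
  206.0.0.0/8 (206.0.0.0 - 206.255.255.255) -> eth9
  206.0.0.0/10 (206.0.0.0 - 206.63.255.255) -> eth6
  206.13.96.0/19 (206.13.96.0 - 206.13.127.255) -> eth0
More-specific entries that do NOT match:
  206.13.101.36/30 (206.13.101.36 - 206.13.101.39) does not contain 206.13.101.47
  206.13.101.40/30 (206.13.101.40 - 206.13.101.43) does not contain 206.13.101.47
  206.13.100.0/24 (206.13.100.0 - 206.13.100.255) does not contain 206.13.101.47
  206.13.116.0/23 (206.13.116.0 - 206.13.117.255) does not contain 206.13.101.47
Longest matching prefix is /19 -> interface eth0.

eth0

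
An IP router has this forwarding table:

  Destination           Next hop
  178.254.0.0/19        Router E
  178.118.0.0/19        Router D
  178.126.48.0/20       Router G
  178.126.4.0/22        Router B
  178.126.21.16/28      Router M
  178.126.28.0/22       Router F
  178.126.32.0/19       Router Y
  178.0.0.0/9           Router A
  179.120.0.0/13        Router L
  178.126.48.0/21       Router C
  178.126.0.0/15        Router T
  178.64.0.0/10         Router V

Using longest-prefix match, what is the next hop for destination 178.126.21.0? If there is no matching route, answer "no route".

Router T

Routes whose prefix contains 178.126.21.0:
  178.0.0.0/9 (178.0.0.0 - 178.127.255.255) -> Router A
  178.64.0.0/10 (178.64.0.0 - 178.127.255.255) -> Router V
  178.126.0.0/15 (178.126.0.0 - 178.127.255.255) -> Router T
More-specific entries that do NOT match:
  178.126.21.16/28 (178.126.21.16 - 178.126.21.31) does not contain 178.126.21.0
  178.126.4.0/22 (178.126.4.0 - 178.126.7.255) does not contain 178.126.21.0
  178.126.28.0/22 (178.126.28.0 - 178.126.31.255) does not contain 178.126.21.0
  178.126.48.0/21 (178.126.48.0 - 178.126.55.255) does not contain 178.126.21.0
  178.126.48.0/20 (178.126.48.0 - 178.126.63.255) does not contain 178.126.21.0
  178.254.0.0/19 (178.254.0.0 - 178.254.31.255) does not contain 178.126.21.0
  178.118.0.0/19 (178.118.0.0 - 178.118.31.255) does not contain 178.126.21.0
  178.126.32.0/19 (178.126.32.0 - 178.126.63.255) does not contain 178.126.21.0
Longest matching prefix is /15 -> next hop Router T.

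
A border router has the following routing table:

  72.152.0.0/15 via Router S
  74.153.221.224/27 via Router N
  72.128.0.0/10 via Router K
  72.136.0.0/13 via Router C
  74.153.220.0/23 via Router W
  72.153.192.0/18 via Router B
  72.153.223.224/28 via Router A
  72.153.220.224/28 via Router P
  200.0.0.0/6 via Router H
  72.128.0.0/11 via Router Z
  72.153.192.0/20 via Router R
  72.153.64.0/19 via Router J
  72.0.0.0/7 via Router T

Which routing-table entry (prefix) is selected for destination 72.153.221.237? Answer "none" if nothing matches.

Entries matching 72.153.221.237:
  72.0.0.0/7 (72.0.0.0 - 73.255.255.255)
  72.128.0.0/10 (72.128.0.0 - 72.191.255.255)
  72.128.0.0/11 (72.128.0.0 - 72.159.255.255)
  72.152.0.0/15 (72.152.0.0 - 72.153.255.255)
  72.153.192.0/18 (72.153.192.0 - 72.153.255.255)
Most specific is 72.153.192.0/18.

72.153.192.0/18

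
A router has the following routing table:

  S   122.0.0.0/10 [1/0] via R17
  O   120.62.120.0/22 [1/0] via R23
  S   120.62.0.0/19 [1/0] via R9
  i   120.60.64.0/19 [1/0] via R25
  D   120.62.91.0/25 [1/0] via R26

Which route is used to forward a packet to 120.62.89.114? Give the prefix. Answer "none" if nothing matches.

120.62.89.114 is outside every listed prefix and there is no default route.

none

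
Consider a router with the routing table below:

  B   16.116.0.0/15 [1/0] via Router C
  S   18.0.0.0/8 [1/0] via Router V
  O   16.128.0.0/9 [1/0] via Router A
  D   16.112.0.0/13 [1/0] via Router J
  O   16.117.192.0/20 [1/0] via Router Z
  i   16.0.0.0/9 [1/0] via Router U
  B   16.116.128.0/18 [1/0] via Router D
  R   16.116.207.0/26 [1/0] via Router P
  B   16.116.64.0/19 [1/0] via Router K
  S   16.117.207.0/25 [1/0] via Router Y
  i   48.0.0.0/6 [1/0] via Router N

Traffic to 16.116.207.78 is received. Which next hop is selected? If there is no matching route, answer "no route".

Router C

Routes whose prefix contains 16.116.207.78:
  16.0.0.0/9 (16.0.0.0 - 16.127.255.255) -> Router U
  16.112.0.0/13 (16.112.0.0 - 16.119.255.255) -> Router J
  16.116.0.0/15 (16.116.0.0 - 16.117.255.255) -> Router C
More-specific entries that do NOT match:
  16.116.207.0/26 (16.116.207.0 - 16.116.207.63) does not contain 16.116.207.78
  16.117.207.0/25 (16.117.207.0 - 16.117.207.127) does not contain 16.116.207.78
  16.117.192.0/20 (16.117.192.0 - 16.117.207.255) does not contain 16.116.207.78
  16.116.64.0/19 (16.116.64.0 - 16.116.95.255) does not contain 16.116.207.78
  16.116.128.0/18 (16.116.128.0 - 16.116.191.255) does not contain 16.116.207.78
Longest matching prefix is /15 -> next hop Router C.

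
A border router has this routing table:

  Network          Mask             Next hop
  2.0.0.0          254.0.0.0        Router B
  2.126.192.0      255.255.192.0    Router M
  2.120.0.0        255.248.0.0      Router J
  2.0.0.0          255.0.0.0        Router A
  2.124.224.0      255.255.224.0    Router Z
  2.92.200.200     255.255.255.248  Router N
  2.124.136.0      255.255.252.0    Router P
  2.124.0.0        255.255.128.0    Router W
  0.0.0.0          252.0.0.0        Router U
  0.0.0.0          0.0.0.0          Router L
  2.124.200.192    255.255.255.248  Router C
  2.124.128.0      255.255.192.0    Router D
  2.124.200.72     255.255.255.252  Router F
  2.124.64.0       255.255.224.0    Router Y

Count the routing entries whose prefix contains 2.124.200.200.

Prefixes containing 2.124.200.200:
  0.0.0.0/0 (default, matches everything)
  0.0.0.0/6 (0.0.0.0 - 3.255.255.255)
  2.0.0.0/7 (2.0.0.0 - 3.255.255.255)
  2.0.0.0/8 (2.0.0.0 - 2.255.255.255)
  2.120.0.0/13 (2.120.0.0 - 2.127.255.255)
Total matching entries: 5.

5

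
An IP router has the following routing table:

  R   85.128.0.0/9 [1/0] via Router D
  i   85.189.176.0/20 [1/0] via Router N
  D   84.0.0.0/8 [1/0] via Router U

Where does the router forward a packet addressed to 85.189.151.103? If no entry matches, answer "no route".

Router D

Routes whose prefix contains 85.189.151.103:
  85.128.0.0/9 (85.128.0.0 - 85.255.255.255) -> Router D
More-specific entries that do NOT match:
  85.189.176.0/20 (85.189.176.0 - 85.189.191.255) does not contain 85.189.151.103
Longest matching prefix is /9 -> next hop Router D.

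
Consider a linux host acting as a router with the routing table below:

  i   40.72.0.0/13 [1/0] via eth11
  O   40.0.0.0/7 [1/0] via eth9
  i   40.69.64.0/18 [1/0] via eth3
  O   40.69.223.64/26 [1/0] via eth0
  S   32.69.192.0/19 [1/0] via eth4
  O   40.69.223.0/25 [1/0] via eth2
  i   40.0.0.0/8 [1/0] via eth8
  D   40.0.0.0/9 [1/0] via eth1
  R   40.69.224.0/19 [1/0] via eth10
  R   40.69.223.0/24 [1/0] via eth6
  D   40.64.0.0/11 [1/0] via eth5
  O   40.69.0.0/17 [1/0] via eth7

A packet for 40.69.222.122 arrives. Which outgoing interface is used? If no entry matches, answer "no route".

eth5

Routes whose prefix contains 40.69.222.122:
  40.0.0.0/7 (40.0.0.0 - 41.255.255.255) -> eth9
  40.0.0.0/8 (40.0.0.0 - 40.255.255.255) -> eth8
  40.0.0.0/9 (40.0.0.0 - 40.127.255.255) -> eth1
  40.64.0.0/11 (40.64.0.0 - 40.95.255.255) -> eth5
More-specific entries that do NOT match:
  40.69.223.64/26 (40.69.223.64 - 40.69.223.127) does not contain 40.69.222.122
  40.69.223.0/25 (40.69.223.0 - 40.69.223.127) does not contain 40.69.222.122
  40.69.223.0/24 (40.69.223.0 - 40.69.223.255) does not contain 40.69.222.122
  32.69.192.0/19 (32.69.192.0 - 32.69.223.255) does not contain 40.69.222.122
  40.69.224.0/19 (40.69.224.0 - 40.69.255.255) does not contain 40.69.222.122
  40.69.64.0/18 (40.69.64.0 - 40.69.127.255) does not contain 40.69.222.122
  40.69.0.0/17 (40.69.0.0 - 40.69.127.255) does not contain 40.69.222.122
  40.72.0.0/13 (40.72.0.0 - 40.79.255.255) does not contain 40.69.222.122
Longest matching prefix is /11 -> interface eth5.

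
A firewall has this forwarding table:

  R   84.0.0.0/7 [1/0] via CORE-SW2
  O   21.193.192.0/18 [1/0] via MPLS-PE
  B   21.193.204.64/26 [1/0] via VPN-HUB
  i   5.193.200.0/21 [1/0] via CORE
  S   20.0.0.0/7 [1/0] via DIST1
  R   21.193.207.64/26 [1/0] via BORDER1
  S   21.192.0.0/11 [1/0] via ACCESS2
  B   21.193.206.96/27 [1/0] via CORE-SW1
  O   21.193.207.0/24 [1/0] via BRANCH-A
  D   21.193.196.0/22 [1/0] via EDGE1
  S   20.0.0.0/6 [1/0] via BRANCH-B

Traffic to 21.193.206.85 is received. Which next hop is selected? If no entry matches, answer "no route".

MPLS-PE

Routes whose prefix contains 21.193.206.85:
  20.0.0.0/6 (20.0.0.0 - 23.255.255.255) -> BRANCH-B
  20.0.0.0/7 (20.0.0.0 - 21.255.255.255) -> DIST1
  21.192.0.0/11 (21.192.0.0 - 21.223.255.255) -> ACCESS2
  21.193.192.0/18 (21.193.192.0 - 21.193.255.255) -> MPLS-PE
More-specific entries that do NOT match:
  21.193.206.96/27 (21.193.206.96 - 21.193.206.127) does not contain 21.193.206.85
  21.193.204.64/26 (21.193.204.64 - 21.193.204.127) does not contain 21.193.206.85
  21.193.207.64/26 (21.193.207.64 - 21.193.207.127) does not contain 21.193.206.85
  21.193.207.0/24 (21.193.207.0 - 21.193.207.255) does not contain 21.193.206.85
  21.193.196.0/22 (21.193.196.0 - 21.193.199.255) does not contain 21.193.206.85
  5.193.200.0/21 (5.193.200.0 - 5.193.207.255) does not contain 21.193.206.85
Longest matching prefix is /18 -> next hop MPLS-PE.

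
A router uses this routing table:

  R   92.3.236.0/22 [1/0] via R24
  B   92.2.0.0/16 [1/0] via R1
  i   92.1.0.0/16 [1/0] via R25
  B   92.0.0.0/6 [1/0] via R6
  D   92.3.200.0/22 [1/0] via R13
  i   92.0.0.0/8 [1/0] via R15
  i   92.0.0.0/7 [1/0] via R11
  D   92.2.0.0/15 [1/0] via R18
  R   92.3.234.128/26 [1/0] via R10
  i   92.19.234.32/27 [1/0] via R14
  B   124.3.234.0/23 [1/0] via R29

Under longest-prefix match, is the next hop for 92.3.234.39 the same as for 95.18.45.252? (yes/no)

no

92.3.234.39: longest match 92.2.0.0/15 -> R18
95.18.45.252: longest match 92.0.0.0/6 -> R6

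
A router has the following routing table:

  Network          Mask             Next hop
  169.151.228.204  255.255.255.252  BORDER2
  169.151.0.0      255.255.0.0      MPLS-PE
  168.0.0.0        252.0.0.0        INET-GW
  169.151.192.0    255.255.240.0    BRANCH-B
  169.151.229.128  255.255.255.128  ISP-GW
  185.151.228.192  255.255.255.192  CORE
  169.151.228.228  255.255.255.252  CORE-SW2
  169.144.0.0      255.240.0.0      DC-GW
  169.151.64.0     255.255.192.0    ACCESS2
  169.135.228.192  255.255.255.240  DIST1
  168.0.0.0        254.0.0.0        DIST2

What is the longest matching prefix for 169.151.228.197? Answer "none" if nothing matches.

Entries matching 169.151.228.197:
  168.0.0.0/6 (168.0.0.0 - 171.255.255.255)
  168.0.0.0/7 (168.0.0.0 - 169.255.255.255)
  169.144.0.0/12 (169.144.0.0 - 169.159.255.255)
  169.151.0.0/16 (169.151.0.0 - 169.151.255.255)
Most specific is 169.151.0.0/16.

169.151.0.0/16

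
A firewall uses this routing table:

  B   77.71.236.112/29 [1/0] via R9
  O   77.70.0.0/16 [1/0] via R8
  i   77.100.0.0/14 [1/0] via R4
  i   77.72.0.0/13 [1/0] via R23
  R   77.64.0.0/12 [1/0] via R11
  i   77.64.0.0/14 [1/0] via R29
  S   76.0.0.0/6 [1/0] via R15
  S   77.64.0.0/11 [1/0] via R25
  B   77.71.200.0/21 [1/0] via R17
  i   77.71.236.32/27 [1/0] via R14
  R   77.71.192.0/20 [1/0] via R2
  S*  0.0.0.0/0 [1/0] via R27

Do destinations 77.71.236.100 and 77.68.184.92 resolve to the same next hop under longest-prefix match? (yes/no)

yes

77.71.236.100: longest match 77.64.0.0/12 -> R11
77.68.184.92: longest match 77.64.0.0/12 -> R11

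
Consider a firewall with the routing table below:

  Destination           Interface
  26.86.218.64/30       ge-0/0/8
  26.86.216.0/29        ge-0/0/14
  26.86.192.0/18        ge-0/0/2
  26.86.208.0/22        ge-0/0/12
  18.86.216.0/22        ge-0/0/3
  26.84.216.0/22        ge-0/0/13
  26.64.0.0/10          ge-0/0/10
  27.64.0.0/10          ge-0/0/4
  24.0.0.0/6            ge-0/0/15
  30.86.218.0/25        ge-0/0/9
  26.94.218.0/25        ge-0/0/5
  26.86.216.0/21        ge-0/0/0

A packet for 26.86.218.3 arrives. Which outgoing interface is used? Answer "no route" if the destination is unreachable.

ge-0/0/0

Routes whose prefix contains 26.86.218.3:
  24.0.0.0/6 (24.0.0.0 - 27.255.255.255) -> ge-0/0/15
  26.64.0.0/10 (26.64.0.0 - 26.127.255.255) -> ge-0/0/10
  26.86.192.0/18 (26.86.192.0 - 26.86.255.255) -> ge-0/0/2
  26.86.216.0/21 (26.86.216.0 - 26.86.223.255) -> ge-0/0/0
More-specific entries that do NOT match:
  26.86.218.64/30 (26.86.218.64 - 26.86.218.67) does not contain 26.86.218.3
  26.86.216.0/29 (26.86.216.0 - 26.86.216.7) does not contain 26.86.218.3
  30.86.218.0/25 (30.86.218.0 - 30.86.218.127) does not contain 26.86.218.3
  26.94.218.0/25 (26.94.218.0 - 26.94.218.127) does not contain 26.86.218.3
  26.86.208.0/22 (26.86.208.0 - 26.86.211.255) does not contain 26.86.218.3
  18.86.216.0/22 (18.86.216.0 - 18.86.219.255) does not contain 26.86.218.3
  26.84.216.0/22 (26.84.216.0 - 26.84.219.255) does not contain 26.86.218.3
Longest matching prefix is /21 -> interface ge-0/0/0.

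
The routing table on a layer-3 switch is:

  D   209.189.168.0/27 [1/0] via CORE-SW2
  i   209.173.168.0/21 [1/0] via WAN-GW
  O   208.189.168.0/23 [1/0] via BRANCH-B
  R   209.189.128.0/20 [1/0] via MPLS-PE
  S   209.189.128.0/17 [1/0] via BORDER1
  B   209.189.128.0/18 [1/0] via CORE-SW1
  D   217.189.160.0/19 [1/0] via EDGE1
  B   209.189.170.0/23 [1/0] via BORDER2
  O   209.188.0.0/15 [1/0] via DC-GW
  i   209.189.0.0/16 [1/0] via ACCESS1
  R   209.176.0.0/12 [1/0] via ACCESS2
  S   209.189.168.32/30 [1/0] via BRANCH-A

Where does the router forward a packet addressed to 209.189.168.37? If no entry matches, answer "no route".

CORE-SW1

Routes whose prefix contains 209.189.168.37:
  209.176.0.0/12 (209.176.0.0 - 209.191.255.255) -> ACCESS2
  209.188.0.0/15 (209.188.0.0 - 209.189.255.255) -> DC-GW
  209.189.0.0/16 (209.189.0.0 - 209.189.255.255) -> ACCESS1
  209.189.128.0/17 (209.189.128.0 - 209.189.255.255) -> BORDER1
  209.189.128.0/18 (209.189.128.0 - 209.189.191.255) -> CORE-SW1
More-specific entries that do NOT match:
  209.189.168.32/30 (209.189.168.32 - 209.189.168.35) does not contain 209.189.168.37
  209.189.168.0/27 (209.189.168.0 - 209.189.168.31) does not contain 209.189.168.37
  208.189.168.0/23 (208.189.168.0 - 208.189.169.255) does not contain 209.189.168.37
  209.189.170.0/23 (209.189.170.0 - 209.189.171.255) does not contain 209.189.168.37
  209.173.168.0/21 (209.173.168.0 - 209.173.175.255) does not contain 209.189.168.37
  209.189.128.0/20 (209.189.128.0 - 209.189.143.255) does not contain 209.189.168.37
  217.189.160.0/19 (217.189.160.0 - 217.189.191.255) does not contain 209.189.168.37
Longest matching prefix is /18 -> next hop CORE-SW1.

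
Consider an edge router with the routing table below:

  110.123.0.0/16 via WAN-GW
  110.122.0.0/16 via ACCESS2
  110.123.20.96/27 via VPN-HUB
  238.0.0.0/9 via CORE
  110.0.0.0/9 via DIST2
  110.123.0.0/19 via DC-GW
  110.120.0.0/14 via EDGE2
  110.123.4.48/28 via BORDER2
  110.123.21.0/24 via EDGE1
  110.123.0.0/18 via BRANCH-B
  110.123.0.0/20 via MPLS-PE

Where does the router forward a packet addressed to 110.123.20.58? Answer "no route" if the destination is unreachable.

DC-GW

Routes whose prefix contains 110.123.20.58:
  110.0.0.0/9 (110.0.0.0 - 110.127.255.255) -> DIST2
  110.120.0.0/14 (110.120.0.0 - 110.123.255.255) -> EDGE2
  110.123.0.0/16 (110.123.0.0 - 110.123.255.255) -> WAN-GW
  110.123.0.0/18 (110.123.0.0 - 110.123.63.255) -> BRANCH-B
  110.123.0.0/19 (110.123.0.0 - 110.123.31.255) -> DC-GW
More-specific entries that do NOT match:
  110.123.4.48/28 (110.123.4.48 - 110.123.4.63) does not contain 110.123.20.58
  110.123.20.96/27 (110.123.20.96 - 110.123.20.127) does not contain 110.123.20.58
  110.123.21.0/24 (110.123.21.0 - 110.123.21.255) does not contain 110.123.20.58
  110.123.0.0/20 (110.123.0.0 - 110.123.15.255) does not contain 110.123.20.58
Longest matching prefix is /19 -> next hop DC-GW.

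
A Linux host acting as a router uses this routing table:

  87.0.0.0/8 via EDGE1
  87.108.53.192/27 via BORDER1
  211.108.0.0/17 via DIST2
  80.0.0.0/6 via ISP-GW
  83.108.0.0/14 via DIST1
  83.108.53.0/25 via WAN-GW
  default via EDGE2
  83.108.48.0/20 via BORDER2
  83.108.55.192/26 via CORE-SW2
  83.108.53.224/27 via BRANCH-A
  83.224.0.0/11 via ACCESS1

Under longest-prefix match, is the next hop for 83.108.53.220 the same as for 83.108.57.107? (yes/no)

83.108.53.220: longest match 83.108.48.0/20 -> BORDER2
83.108.57.107: longest match 83.108.48.0/20 -> BORDER2

yes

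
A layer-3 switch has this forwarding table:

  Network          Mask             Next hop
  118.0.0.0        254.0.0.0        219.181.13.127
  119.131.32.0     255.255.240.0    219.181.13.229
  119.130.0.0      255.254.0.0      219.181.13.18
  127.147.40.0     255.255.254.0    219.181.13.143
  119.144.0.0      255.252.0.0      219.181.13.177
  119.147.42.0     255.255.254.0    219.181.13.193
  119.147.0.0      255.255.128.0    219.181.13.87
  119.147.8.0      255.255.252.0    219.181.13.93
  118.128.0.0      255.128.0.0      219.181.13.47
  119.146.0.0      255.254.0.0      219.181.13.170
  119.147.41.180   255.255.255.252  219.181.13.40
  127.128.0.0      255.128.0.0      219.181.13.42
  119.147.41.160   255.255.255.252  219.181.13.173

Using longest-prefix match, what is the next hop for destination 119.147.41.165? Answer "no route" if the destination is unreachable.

Routes whose prefix contains 119.147.41.165:
  118.0.0.0/7 (118.0.0.0 - 119.255.255.255) -> 219.181.13.127
  119.144.0.0/14 (119.144.0.0 - 119.147.255.255) -> 219.181.13.177
  119.146.0.0/15 (119.146.0.0 - 119.147.255.255) -> 219.181.13.170
  119.147.0.0/17 (119.147.0.0 - 119.147.127.255) -> 219.181.13.87
More-specific entries that do NOT match:
  119.147.41.180/30 (119.147.41.180 - 119.147.41.183) does not contain 119.147.41.165
  119.147.41.160/30 (119.147.41.160 - 119.147.41.163) does not contain 119.147.41.165
  127.147.40.0/23 (127.147.40.0 - 127.147.41.255) does not contain 119.147.41.165
  119.147.42.0/23 (119.147.42.0 - 119.147.43.255) does not contain 119.147.41.165
  119.147.8.0/22 (119.147.8.0 - 119.147.11.255) does not contain 119.147.41.165
  119.131.32.0/20 (119.131.32.0 - 119.131.47.255) does not contain 119.147.41.165
Longest matching prefix is /17 -> next hop 219.181.13.87.

219.181.13.87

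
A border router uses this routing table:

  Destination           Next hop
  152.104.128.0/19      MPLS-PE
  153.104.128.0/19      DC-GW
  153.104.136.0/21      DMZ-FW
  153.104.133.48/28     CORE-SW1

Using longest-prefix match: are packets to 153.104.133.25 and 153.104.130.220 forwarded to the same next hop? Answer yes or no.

153.104.133.25: longest match 153.104.128.0/19 -> DC-GW
153.104.130.220: longest match 153.104.128.0/19 -> DC-GW

yes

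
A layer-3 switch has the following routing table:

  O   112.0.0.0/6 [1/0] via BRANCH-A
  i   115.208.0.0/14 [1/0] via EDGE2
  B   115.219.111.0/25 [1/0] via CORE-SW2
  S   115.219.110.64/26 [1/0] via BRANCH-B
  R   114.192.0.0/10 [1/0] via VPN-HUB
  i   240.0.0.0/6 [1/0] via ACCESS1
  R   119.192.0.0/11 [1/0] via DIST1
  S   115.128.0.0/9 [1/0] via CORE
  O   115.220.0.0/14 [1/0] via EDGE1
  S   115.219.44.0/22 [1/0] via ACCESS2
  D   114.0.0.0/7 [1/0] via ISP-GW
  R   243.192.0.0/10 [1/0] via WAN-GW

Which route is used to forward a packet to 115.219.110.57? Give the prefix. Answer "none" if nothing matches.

Entries matching 115.219.110.57:
  112.0.0.0/6 (112.0.0.0 - 115.255.255.255)
  114.0.0.0/7 (114.0.0.0 - 115.255.255.255)
  115.128.0.0/9 (115.128.0.0 - 115.255.255.255)
Most specific is 115.128.0.0/9.

115.128.0.0/9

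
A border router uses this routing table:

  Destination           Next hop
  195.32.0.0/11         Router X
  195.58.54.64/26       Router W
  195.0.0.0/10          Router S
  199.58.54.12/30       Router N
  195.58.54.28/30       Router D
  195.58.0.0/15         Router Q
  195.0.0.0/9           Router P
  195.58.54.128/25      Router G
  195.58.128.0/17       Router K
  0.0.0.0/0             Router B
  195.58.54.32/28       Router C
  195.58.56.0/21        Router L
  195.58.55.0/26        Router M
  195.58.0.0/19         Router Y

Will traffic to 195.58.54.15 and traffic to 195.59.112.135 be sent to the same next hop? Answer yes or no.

195.58.54.15: longest match 195.58.0.0/15 -> Router Q
195.59.112.135: longest match 195.58.0.0/15 -> Router Q

yes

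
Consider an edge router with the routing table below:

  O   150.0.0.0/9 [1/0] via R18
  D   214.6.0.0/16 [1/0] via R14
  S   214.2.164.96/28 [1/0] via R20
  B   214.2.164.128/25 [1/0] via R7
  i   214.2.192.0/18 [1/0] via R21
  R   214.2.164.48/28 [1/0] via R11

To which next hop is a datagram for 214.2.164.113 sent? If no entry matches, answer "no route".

No entry's prefix contains 214.2.164.113; there is no default route.

no route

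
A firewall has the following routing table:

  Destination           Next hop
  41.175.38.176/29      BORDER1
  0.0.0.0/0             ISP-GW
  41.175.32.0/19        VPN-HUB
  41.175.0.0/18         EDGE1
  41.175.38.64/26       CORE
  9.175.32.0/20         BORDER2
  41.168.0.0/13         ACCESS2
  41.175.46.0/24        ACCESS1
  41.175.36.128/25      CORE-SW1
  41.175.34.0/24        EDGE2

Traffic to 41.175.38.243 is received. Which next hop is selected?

VPN-HUB

Routes whose prefix contains 41.175.38.243:
  0.0.0.0/0 (default, matches everything) -> ISP-GW
  41.168.0.0/13 (41.168.0.0 - 41.175.255.255) -> ACCESS2
  41.175.0.0/18 (41.175.0.0 - 41.175.63.255) -> EDGE1
  41.175.32.0/19 (41.175.32.0 - 41.175.63.255) -> VPN-HUB
More-specific entries that do NOT match:
  41.175.38.176/29 (41.175.38.176 - 41.175.38.183) does not contain 41.175.38.243
  41.175.38.64/26 (41.175.38.64 - 41.175.38.127) does not contain 41.175.38.243
  41.175.36.128/25 (41.175.36.128 - 41.175.36.255) does not contain 41.175.38.243
  41.175.46.0/24 (41.175.46.0 - 41.175.46.255) does not contain 41.175.38.243
  41.175.34.0/24 (41.175.34.0 - 41.175.34.255) does not contain 41.175.38.243
  9.175.32.0/20 (9.175.32.0 - 9.175.47.255) does not contain 41.175.38.243
Longest matching prefix is /19 -> next hop VPN-HUB.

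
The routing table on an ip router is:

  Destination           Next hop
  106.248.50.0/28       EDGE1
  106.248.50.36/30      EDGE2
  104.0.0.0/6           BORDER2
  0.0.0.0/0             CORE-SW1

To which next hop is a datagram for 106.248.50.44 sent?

Routes whose prefix contains 106.248.50.44:
  0.0.0.0/0 (default, matches everything) -> CORE-SW1
  104.0.0.0/6 (104.0.0.0 - 107.255.255.255) -> BORDER2
More-specific entries that do NOT match:
  106.248.50.36/30 (106.248.50.36 - 106.248.50.39) does not contain 106.248.50.44
  106.248.50.0/28 (106.248.50.0 - 106.248.50.15) does not contain 106.248.50.44
Longest matching prefix is /6 -> next hop BORDER2.

BORDER2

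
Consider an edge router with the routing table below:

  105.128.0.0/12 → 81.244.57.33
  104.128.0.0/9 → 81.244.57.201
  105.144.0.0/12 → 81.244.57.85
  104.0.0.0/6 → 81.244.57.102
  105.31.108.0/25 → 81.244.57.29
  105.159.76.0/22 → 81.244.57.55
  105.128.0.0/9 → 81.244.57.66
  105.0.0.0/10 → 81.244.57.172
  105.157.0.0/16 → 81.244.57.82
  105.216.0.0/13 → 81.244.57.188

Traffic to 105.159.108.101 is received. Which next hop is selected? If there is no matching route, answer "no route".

Routes whose prefix contains 105.159.108.101:
  104.0.0.0/6 (104.0.0.0 - 107.255.255.255) -> 81.244.57.102
  105.128.0.0/9 (105.128.0.0 - 105.255.255.255) -> 81.244.57.66
  105.144.0.0/12 (105.144.0.0 - 105.159.255.255) -> 81.244.57.85
More-specific entries that do NOT match:
  105.31.108.0/25 (105.31.108.0 - 105.31.108.127) does not contain 105.159.108.101
  105.159.76.0/22 (105.159.76.0 - 105.159.79.255) does not contain 105.159.108.101
  105.157.0.0/16 (105.157.0.0 - 105.157.255.255) does not contain 105.159.108.101
  105.216.0.0/13 (105.216.0.0 - 105.223.255.255) does not contain 105.159.108.101
Longest matching prefix is /12 -> next hop 81.244.57.85.

81.244.57.85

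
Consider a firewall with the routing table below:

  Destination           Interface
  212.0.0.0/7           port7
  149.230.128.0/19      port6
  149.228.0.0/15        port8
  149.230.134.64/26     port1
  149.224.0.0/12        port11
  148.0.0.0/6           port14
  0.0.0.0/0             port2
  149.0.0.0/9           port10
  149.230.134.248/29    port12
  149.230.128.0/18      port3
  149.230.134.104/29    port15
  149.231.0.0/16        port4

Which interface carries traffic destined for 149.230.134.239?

port6

Routes whose prefix contains 149.230.134.239:
  0.0.0.0/0 (default, matches everything) -> port2
  148.0.0.0/6 (148.0.0.0 - 151.255.255.255) -> port14
  149.224.0.0/12 (149.224.0.0 - 149.239.255.255) -> port11
  149.230.128.0/18 (149.230.128.0 - 149.230.191.255) -> port3
  149.230.128.0/19 (149.230.128.0 - 149.230.159.255) -> port6
More-specific entries that do NOT match:
  149.230.134.248/29 (149.230.134.248 - 149.230.134.255) does not contain 149.230.134.239
  149.230.134.104/29 (149.230.134.104 - 149.230.134.111) does not contain 149.230.134.239
  149.230.134.64/26 (149.230.134.64 - 149.230.134.127) does not contain 149.230.134.239
Longest matching prefix is /19 -> interface port6.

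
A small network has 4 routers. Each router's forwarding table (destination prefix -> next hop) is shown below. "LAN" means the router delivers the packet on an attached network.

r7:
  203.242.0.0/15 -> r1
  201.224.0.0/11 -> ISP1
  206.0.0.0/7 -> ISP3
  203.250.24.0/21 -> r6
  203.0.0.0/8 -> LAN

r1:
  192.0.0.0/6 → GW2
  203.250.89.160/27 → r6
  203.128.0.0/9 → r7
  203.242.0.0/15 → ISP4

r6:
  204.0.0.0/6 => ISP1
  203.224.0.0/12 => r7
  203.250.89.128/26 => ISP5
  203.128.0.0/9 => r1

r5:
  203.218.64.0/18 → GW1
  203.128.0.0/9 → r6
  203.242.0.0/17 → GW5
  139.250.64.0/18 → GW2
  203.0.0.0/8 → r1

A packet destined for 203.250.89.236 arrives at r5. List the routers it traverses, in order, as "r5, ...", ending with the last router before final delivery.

At r5: longest match for 203.250.89.236 is 203.128.0.0/9 -> r6
At r6: longest match for 203.250.89.236 is 203.128.0.0/9 -> r1
At r1: longest match for 203.250.89.236 is 203.128.0.0/9 -> r7
At r7: longest match for 203.250.89.236 is 203.0.0.0/8 -> LAN

r5, r6, r1, r7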